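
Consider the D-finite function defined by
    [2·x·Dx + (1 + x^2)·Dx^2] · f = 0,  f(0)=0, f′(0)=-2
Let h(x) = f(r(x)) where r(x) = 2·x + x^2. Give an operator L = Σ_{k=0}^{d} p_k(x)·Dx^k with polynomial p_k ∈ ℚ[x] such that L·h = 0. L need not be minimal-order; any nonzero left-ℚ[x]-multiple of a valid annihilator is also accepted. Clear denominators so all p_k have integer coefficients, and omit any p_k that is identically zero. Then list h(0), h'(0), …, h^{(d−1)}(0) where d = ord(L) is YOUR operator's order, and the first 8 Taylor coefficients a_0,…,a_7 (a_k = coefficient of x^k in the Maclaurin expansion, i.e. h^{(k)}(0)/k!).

f: a_k = 0, -2, 0, 2/3, 0, -2/5, 0, 2/7, …
L₀ from L_f via x↦r, Dx↦r'^{-1}Dx.
L = (-1 + 8·x + 16·x^2 + 12·x^3 + 3·x^4)·Dx + (1 + x + 4·x^2 + 8·x^3 + 5·x^4 + x^5)·Dx^2  (order 2).
h: a_k = 0, -4, -2, 16/3, 8, -44/5, -94/3, 32/7, …
ICs: h(0) = 0, h′(0) = -4.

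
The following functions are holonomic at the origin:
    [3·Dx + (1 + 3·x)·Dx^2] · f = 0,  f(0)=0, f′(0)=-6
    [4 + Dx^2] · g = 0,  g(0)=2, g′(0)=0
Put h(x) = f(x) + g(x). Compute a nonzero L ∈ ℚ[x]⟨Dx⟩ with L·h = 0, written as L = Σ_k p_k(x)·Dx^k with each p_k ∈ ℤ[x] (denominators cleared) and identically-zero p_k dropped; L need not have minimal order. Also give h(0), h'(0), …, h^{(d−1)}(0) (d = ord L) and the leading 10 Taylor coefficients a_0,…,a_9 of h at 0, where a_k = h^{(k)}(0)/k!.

L = (348 + 144·x + 216·x^2)·Dx + (44 + 180·x + 216·x^2 + 216·x^3)·Dx^2 + (87 + 36·x + 54·x^2)·Dx^3 + (11 + 45·x + 54·x^2 + 54·x^3)·Dx^4  (order 4).
h: a_k = 2, -6, 5, -18, 251/6, -486/5, 10927/45, -4374/7, 2066731/1260, -4374, …
ICs: h(0) = 2, h′(0) = -6, h′′(0) = 10, h′′′(0) = -108.

f: a_k = 0, -6, 9, -18, 81/2, -486/5, 243, -4374/7, 6561/4, -4374, …
g: a_k = 2, 0, -4, 0, 4/3, 0, -8/45, 0, 4/315, 0, …
L₀ := lclm(L_f,L_g); ord L₀ ≤ 2+2.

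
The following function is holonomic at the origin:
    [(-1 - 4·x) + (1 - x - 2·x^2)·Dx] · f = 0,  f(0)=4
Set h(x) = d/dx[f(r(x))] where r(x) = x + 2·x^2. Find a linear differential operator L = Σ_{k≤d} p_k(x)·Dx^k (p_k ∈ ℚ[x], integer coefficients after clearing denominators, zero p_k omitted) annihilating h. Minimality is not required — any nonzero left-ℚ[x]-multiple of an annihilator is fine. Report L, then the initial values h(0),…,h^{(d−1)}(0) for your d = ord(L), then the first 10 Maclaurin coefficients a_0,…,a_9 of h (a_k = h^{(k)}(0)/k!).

f: a_k = 4, 4, 12, 20, 44, 84, 172, 340, 684, 1364, …
Change of var in L_f (x↦r) gives L₀.
h=h₀': d/dx-closure on L₀ ⇒ L.
L = (10 + 72·x + 240·x^2 + 544·x^3 + 1344·x^4 + 1920·x^5 + 1280·x^6) + (-1 - 7·x - 12·x^2 + 32·x^3 + 200·x^4 + 384·x^5 + 448·x^6 + 256·x^7)·Dx  (order 1).
h: a_k = 4, 40, 204, 848, 3380, 13368, 50204, 185504, 675972, 2430600, …
ICs: h(0) = 4.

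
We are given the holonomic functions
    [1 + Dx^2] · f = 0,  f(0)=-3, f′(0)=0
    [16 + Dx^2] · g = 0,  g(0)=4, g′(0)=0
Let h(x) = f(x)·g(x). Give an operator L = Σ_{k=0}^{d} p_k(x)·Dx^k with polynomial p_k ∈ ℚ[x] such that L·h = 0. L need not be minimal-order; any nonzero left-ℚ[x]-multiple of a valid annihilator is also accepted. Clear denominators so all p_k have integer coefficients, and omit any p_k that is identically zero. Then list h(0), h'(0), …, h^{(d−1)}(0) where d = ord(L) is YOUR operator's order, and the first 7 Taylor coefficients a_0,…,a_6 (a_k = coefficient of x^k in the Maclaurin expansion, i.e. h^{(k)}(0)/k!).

f: a_k = -3, 0, 3/2, 0, -1/8, 0, 1/240, …
g: a_k = 4, 0, -32, 0, 128/3, 0, -1024/45, …
Sym-product of L_f,L_g gives L₀ (≤ ord 4).
L = 225 + 34·Dx^2 + Dx^4  (order 4).
h: a_k = -12, 0, 102, 0, -353/2, 0, 8177/60, …
ICs: h(0) = -12, h′(0) = 0, h′′(0) = 204, h′′′(0) = 0.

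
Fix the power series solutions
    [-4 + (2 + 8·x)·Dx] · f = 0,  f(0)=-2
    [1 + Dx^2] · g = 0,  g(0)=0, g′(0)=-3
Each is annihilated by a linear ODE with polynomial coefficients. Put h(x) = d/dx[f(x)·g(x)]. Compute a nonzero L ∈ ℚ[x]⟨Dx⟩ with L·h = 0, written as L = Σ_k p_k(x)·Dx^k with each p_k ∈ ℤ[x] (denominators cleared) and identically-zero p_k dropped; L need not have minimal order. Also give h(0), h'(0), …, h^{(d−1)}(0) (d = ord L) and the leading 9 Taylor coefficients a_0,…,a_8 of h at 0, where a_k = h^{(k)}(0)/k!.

f: a_k = -2, -4, 4, -8, 20, -56, 168, -528, 1716, …
g: a_k = 0, -3, 0, 1/2, 0, -1/40, 0, 1/1680, 0, …
f·g: L₀ = L_f ⊗_s L_g, ord ≤ 1·2.
Differentiate: ansatz ord ≤ ord L₀ ⇒ L.
L = (-7 + 336·x + 736·x^2 + 256·x^3 + 256·x^4) + (44 + 144·x - 192·x^2 - 256·x^3)·Dx + (13 + 112·x + 288·x^2 + 256·x^3 + 256·x^4)·Dx^2  (order 2).
h: a_k = 6, 24, -39, 88, -1159/4, 4923/5, -83009/24, 1307206/105, -61260163/1344, …
ICs: h(0) = 6, h′(0) = 24.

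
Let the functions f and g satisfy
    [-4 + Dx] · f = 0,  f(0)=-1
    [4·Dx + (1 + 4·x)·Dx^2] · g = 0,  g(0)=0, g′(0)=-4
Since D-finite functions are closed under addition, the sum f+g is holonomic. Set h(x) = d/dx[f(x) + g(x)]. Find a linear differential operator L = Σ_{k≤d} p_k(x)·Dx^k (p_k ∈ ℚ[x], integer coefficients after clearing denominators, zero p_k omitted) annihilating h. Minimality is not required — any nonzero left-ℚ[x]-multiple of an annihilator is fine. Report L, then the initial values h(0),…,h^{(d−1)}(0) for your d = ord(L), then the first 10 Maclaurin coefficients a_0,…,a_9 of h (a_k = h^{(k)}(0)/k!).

f: a_k = -1, -4, -8, -32/3, -32/3, -128/15, -256/45, -1024/315, -512/315, -2048/2835, …
g: a_k = 0, -4, 8, -64/3, 64, -1024/5, 2048/3, -16384/7, 8192, -262144/9, …
f+g: L₀ = lclm(L_f,L_g), ord ≤ 1+2.
h=h₀': d/dx-closure on L₀ ⇒ L.
L = (-24 - 32·x) + (2 - 16·x - 32·x^2)·Dx + (1 + 6·x + 8·x^2)·Dx^2  (order 2).
h: a_k = -8, 0, -96, 640/3, -3200/3, 60928/15, -738304/45, 20639744/315, -82577408/315, 2972704768/2835, …
ICs: h(0) = -8, h′(0) = 0.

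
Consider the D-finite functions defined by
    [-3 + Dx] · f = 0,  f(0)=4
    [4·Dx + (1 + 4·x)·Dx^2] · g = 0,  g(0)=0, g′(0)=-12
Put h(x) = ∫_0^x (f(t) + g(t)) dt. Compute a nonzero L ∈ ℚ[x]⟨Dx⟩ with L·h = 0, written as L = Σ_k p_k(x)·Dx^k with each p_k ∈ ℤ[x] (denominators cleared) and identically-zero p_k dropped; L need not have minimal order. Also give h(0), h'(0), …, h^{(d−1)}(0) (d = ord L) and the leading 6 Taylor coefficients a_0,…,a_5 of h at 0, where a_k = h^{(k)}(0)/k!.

L = (-132 - 144·x)·Dx^2 + (23 - 72·x - 144·x^2)·Dx^3 + (7 + 40·x + 48·x^2)·Dx^4  (order 4).
h: a_k = 0, 4, 0, 14, -23/2, 411/10, …
ICs: h(0) = 0, h′(0) = 4, h′′(0) = 0, h′′′(0) = 84.

f: a_k = 4, 12, 18, 18, 27/2, 81/10, …
g: a_k = 0, -12, 24, -64, 192, -3072/5, …
Sum ⇒ L₀ = lclm(L_f,L_g) in ℚ(x)⟨Dx⟩.
∫: right-multiply L₀ by Dx.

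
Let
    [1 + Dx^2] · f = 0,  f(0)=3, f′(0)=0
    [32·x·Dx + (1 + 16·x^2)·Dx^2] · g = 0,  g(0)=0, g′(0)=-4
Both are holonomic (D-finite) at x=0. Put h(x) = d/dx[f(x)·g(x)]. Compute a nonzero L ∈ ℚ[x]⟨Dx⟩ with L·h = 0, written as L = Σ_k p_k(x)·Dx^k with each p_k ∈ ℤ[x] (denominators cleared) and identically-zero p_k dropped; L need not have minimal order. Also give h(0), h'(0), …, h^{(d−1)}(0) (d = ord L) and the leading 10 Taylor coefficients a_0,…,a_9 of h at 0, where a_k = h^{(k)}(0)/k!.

L = (209105 + 6893664·x^2 + 261353216·x^4 + 52248576·x^6 - 2162688·x^8 - 60817408·x^10 + 16777216·x^12) + (108608·x + 9933824·x^3 + 133857280·x^5 + 44564480·x^7 + 20971520·x^9 + 67108864·x^11)·Dx + (210210 + 6980800·x^2 + 263314944·x^4 + 66224128·x^6 + 4063232·x^8 - 54525952·x^10 + 33554432·x^12)·Dx^2 + (108608·x + 9933824·x^3 + 133857280·x^5 + 44564480·x^7 + 20971520·x^9 + 67108864·x^11)·Dx^3 + (1105 + 87136·x^2 + 1961728·x^4 + 13975552·x^6 + 6225920·x^8 + 6291456·x^10 + 16777216·x^12)·Dx^4  (order 4).
h: a_k = -12, 0, 210, 0, -6469/2, 0, 3079271/60, 0, -916452227/1120, 0, …
ICs: h(0) = -12, h′(0) = 0, h′′(0) = 420, h′′′(0) = 0.

f: a_k = 3, 0, -3/2, 0, 1/8, 0, -1/240, 0, 1/13440, 0, …
g: a_k = 0, -4, 0, 64/3, 0, -1024/5, 0, 16384/7, 0, -262144/9, …
Product ⇒ symmetric product L₀, ord ≤ 4.
Derive L from L₀ (diff closure).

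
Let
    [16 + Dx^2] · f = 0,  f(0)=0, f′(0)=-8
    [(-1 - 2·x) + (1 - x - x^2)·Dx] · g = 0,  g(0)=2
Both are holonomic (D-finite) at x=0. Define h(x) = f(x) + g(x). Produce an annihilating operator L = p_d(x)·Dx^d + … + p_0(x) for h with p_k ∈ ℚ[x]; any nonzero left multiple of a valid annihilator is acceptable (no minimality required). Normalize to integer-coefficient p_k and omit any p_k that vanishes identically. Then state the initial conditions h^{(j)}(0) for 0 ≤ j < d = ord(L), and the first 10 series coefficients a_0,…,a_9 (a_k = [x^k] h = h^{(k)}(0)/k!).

L = (-272 - 384·x + 352·x^2 - 192·x^3 - 640·x^4 - 256·x^5) + (160 - 368·x - 32·x^2 + 544·x^3 - 48·x^4 - 384·x^5 - 128·x^6)·Dx + (-17 - 24·x + 22·x^2 - 12·x^3 - 40·x^4 - 16·x^5)·Dx^2 + (10 - 23·x - 2·x^2 + 34·x^3 - 3·x^4 - 24·x^5 - 8·x^6)·Dx^3  (order 3).
h: a_k = 2, -6, 4, 82/3, 10, -16/15, 26, 15278/315, 68, 307754/2835, …
ICs: h(0) = 2, h′(0) = -6, h′′(0) = 8.

f: a_k = 0, -8, 0, 64/3, 0, -256/15, 0, 2048/315, 0, -4096/2835, …
g: a_k = 2, 2, 4, 6, 10, 16, 26, 42, 68, 110, …
L₀ := lclm(L_f,L_g); ord L₀ ≤ 2+1.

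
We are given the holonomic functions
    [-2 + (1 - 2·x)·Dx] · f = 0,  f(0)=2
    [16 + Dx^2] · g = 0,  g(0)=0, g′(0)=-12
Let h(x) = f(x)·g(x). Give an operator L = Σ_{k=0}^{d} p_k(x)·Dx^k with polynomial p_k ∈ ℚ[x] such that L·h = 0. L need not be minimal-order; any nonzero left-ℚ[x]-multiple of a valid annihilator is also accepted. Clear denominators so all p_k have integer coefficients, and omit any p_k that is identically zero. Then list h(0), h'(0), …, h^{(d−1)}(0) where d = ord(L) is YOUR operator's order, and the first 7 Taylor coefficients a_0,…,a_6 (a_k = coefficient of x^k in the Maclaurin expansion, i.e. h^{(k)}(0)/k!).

f: a_k = 2, 4, 8, 16, 32, 64, 128, …
g: a_k = 0, -12, 0, 32, 0, -128/5, 0, …
h₀=f·g: eliminate ⇒ L₀, order ≤ 1·2.
L = (-16 + 32·x) + 4·Dx + (-1 + 2·x)·Dx^2  (order 2).
h: a_k = 0, -24, -48, -32, -64, -896/5, -1792/5, …
ICs: h(0) = 0, h′(0) = -24.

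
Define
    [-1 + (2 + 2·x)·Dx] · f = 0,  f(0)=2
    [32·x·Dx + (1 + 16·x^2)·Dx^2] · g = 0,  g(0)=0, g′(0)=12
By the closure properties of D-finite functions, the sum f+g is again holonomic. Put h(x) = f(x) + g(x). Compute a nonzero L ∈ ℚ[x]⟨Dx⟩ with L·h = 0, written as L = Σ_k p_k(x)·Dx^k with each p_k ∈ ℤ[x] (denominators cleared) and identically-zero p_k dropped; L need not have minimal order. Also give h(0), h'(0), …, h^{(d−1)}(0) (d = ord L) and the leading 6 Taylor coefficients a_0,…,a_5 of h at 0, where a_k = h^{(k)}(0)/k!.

L = (-64 - 160·x + 3072·x^2 + 1536·x^3)·Dx + (-131 - 256·x + 5920·x^2 + 12288·x^3 + 5376·x^4)·Dx^2 + (-2 + 126·x + 192·x^2 + 2112·x^3 + 3584·x^4 + 1536·x^5)·Dx^3  (order 3).
h: a_k = 2, 13, -1/4, -511/8, -5/64, 393251/640, …
ICs: h(0) = 2, h′(0) = 13, h′′(0) = -1/2.

f: a_k = 2, 1, -1/4, 1/8, -5/64, 7/128, …
g: a_k = 0, 12, 0, -64, 0, 3072/5, …
h₀=f+g: left-lcm gives L₀, ord ≤ 3.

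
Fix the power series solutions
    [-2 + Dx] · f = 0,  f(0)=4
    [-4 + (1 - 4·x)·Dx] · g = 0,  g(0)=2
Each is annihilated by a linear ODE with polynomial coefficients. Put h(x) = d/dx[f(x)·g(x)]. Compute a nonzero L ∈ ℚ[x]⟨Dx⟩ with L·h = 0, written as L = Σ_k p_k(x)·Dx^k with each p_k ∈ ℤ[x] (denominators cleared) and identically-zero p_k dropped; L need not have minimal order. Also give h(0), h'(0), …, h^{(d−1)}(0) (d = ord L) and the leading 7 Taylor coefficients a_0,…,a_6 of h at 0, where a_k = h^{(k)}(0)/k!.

L = (26 - 48·x + 32·x^2) + (-3 + 16·x - 16·x^2)·Dx  (order 1).
h: a_k = 48, 416, 2528, 13504, 202592/3, 4862272/15, 22690624/15, …
ICs: h(0) = 48.

f: a_k = 4, 8, 8, 16/3, 8/3, 16/15, 16/45, …
g: a_k = 2, 8, 32, 128, 512, 2048, 8192, …
h₀=f·g: eliminate ⇒ L₀, order ≤ 1·1.
Derive L from L₀ (diff closure).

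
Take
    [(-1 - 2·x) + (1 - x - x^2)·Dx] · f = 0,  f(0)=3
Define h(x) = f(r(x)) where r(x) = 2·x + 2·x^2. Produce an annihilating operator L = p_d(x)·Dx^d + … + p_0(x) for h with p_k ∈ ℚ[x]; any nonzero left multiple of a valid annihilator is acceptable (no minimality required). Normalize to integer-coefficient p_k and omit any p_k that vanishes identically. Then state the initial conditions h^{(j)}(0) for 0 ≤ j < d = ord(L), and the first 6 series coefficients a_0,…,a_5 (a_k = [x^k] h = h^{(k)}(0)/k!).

f: a_k = 3, 3, 6, 9, 15, 24, …
L₀ from L_f via x↦r, Dx↦r'^{-1}Dx.
L = (2 + 12·x + 24·x^2 + 16·x^3) + (-1 + 2·x + 6·x^2 + 8·x^3 + 4·x^4)·Dx  (order 1).
h: a_k = 3, 6, 30, 120, 480, 1944, …
ICs: h(0) = 3.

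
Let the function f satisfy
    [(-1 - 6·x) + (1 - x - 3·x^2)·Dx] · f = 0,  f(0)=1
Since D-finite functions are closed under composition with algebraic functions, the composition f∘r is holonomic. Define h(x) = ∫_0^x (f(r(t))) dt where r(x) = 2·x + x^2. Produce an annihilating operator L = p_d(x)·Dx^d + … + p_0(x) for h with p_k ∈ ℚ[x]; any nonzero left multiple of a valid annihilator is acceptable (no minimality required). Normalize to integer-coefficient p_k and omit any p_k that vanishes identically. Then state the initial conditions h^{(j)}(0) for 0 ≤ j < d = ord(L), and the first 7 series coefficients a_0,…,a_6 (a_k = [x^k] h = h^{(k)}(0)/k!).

f: a_k = 1, 1, 4, 7, 19, 40, 97, …
f∘r: x↦r, Dx↦Dx/r' in L_f ⇒ L₀.
∫: right-multiply L₀ by Dx.
L = (2 + 26·x + 36·x^2 + 12·x^3)·Dx + (-1 + 2·x + 13·x^2 + 12·x^3 + 3·x^4)·Dx^2  (order 2).
h: a_k = 0, 1, 1, 17/3, 18, 392/5, 965/3, …
ICs: h(0) = 0, h′(0) = 1.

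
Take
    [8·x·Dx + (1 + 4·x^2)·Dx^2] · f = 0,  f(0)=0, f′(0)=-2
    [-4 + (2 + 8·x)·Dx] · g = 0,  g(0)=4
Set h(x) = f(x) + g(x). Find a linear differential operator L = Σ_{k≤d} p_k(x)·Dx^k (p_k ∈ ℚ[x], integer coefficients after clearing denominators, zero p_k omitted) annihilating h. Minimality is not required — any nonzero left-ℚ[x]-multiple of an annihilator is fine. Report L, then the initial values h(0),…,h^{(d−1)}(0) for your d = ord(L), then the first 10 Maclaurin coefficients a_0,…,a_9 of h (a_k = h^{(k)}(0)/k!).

f: a_k = 0, -2, 0, 8/3, 0, -32/5, 0, 128/7, 0, -512/9, …
g: a_k = 4, 8, -8, 16, -40, 112, -336, 1056, -3432, 11440, …
Sum ⇒ L₀ = lclm(L_f,L_g) in ℚ(x)⟨Dx⟩.
L = (-8 - 80·x + 96·x^2 + 192·x^3)·Dx + (-10 - 32·x - 64·x^2 + 384·x^3 + 672·x^4)·Dx^2 + (-1 + 24·x^2 + 48·x^3 + 112·x^4 + 192·x^5)·Dx^3  (order 3).
h: a_k = 4, 6, -8, 56/3, -40, 528/5, -336, 7520/7, -3432, 102448/9, …
ICs: h(0) = 4, h′(0) = 6, h′′(0) = -16.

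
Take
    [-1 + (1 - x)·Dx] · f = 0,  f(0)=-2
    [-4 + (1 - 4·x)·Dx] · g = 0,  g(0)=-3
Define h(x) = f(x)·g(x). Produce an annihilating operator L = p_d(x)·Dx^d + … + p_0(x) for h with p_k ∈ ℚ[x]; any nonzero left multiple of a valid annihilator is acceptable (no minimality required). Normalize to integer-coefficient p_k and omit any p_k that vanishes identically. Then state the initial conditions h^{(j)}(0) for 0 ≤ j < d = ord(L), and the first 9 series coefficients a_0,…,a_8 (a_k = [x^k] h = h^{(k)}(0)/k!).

f: a_k = -2, -2, -2, -2, -2, -2, -2, -2, -2, …
g: a_k = -3, -12, -48, -192, -768, -3072, -12288, -49152, -196608, …
L₀ := L_f ⊗_s L_g (sym. prod.), ord ≤ 1.
L = (-5 + 8·x) + (1 - 5·x + 4·x^2)·Dx  (order 1).
h: a_k = 6, 30, 126, 510, 2046, 8190, 32766, 131070, 524286, …
ICs: h(0) = 6.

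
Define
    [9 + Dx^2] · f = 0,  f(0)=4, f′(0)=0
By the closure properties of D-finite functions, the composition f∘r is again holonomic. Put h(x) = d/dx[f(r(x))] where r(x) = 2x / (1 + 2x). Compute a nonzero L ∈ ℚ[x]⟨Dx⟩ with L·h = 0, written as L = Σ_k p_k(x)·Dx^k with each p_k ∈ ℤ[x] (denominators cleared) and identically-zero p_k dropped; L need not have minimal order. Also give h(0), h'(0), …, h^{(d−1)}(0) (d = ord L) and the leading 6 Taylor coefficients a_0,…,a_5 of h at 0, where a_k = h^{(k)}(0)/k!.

f: a_k = 4, 0, -18, 0, 27/2, 0, …
h₀=f(r): pull back L_f along r ⇒ L₀.
h₀' ⇒ L via d/dx closure of L₀.
L = (60 + 96·x + 96·x^2) + (12 + 72·x + 144·x^2 + 96·x^3)·Dx + (1 + 8·x + 24·x^2 + 32·x^3 + 16·x^4)·Dx^2  (order 2).
h: a_k = 0, -144, 864, -2592, 2880, 78624/5, …
ICs: h(0) = 0, h′(0) = -144.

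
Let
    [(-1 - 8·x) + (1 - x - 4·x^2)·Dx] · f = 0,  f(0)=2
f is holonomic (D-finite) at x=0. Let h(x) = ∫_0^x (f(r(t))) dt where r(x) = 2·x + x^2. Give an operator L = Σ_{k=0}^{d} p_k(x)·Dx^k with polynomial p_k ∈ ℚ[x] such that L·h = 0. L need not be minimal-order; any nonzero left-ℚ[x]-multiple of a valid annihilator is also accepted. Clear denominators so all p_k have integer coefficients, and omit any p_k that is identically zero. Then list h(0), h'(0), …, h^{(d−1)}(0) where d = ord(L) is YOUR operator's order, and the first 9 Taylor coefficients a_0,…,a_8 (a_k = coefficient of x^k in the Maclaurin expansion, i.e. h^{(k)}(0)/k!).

f: a_k = 2, 2, 10, 18, 58, 130, 362, 882, 2330, …
f∘r: x↦r, Dx↦Dx/r' in L_f ⇒ L₀.
h=∫₀ˣh₀: take L = L₀·Dx.
L = (2 + 34·x + 48·x^2 + 16·x^3)·Dx + (-1 + 2·x + 17·x^2 + 16·x^3 + 4·x^4)·Dx^2  (order 2).
h: a_k = 0, 2, 2, 14, 46, 1154/5, 3062/3, 34978/7, 24158, …
ICs: h(0) = 0, h′(0) = 2.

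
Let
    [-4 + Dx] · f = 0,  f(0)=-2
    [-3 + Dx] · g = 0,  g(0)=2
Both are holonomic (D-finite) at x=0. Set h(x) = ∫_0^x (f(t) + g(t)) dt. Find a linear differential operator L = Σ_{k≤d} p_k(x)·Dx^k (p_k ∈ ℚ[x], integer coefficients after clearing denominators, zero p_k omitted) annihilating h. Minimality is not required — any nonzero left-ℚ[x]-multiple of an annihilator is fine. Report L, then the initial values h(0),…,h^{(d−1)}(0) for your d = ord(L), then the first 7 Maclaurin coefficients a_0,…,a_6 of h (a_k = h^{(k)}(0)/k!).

f: a_k = -2, -8, -16, -64/3, -64/3, -256/15, -512/45, …
g: a_k = 2, 6, 9, 9, 27/4, 81/20, 81/40, …
h₀=f+g: left-lcm gives L₀, ord ≤ 2.
h=∫₀ˣh₀: take L = L₀·Dx.
L = 12·Dx - 7·Dx^2 + Dx^3  (order 3).
h: a_k = 0, 0, -1, -7/3, -37/12, -35/12, -781/360, …
ICs: h(0) = 0, h′(0) = 0, h′′(0) = -2.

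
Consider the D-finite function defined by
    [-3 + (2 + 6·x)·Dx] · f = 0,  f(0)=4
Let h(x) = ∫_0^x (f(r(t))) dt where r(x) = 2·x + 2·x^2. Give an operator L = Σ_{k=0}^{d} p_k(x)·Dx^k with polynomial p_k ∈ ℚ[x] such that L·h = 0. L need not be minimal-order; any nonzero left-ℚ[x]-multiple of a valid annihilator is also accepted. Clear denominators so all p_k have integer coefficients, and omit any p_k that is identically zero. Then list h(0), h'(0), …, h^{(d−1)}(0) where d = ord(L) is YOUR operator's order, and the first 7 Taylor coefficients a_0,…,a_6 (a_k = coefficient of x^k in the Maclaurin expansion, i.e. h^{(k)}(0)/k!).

f: a_k = 4, 6, -9/2, 27/4, -405/32, 1701/64, -15309/256, …
Change of var in L_f (x↦r) gives L₀.
h=∫₀ˣh₀: take L = L₀·Dx.
L = (-3 - 6·x)·Dx + (1 + 6·x + 6·x^2)·Dx^2  (order 2).
h: a_k = 0, 4, 6, -2, 9/2, -117/10, 135/4, …
ICs: h(0) = 0, h′(0) = 4.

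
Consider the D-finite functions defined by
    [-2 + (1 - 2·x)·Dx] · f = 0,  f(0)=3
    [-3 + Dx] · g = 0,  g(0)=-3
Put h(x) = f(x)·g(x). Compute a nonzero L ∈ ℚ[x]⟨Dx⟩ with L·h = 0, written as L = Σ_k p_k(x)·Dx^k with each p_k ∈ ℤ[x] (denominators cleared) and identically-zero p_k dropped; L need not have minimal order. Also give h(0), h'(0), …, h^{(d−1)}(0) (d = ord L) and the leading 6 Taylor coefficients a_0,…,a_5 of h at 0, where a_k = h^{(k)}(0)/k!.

f: a_k = 3, 6, 12, 24, 48, 96, …
g: a_k = -3, -9, -27/2, -27/2, -81/8, -243/40, …
L₀ := L_f ⊗_s L_g (sym. prod.), ord ≤ 1.
L = (5 - 6·x) + (-1 + 2·x)·Dx  (order 1).
h: a_k = -9, -45, -261/2, -603/2, -5067/8, -51399/40, …
ICs: h(0) = -9.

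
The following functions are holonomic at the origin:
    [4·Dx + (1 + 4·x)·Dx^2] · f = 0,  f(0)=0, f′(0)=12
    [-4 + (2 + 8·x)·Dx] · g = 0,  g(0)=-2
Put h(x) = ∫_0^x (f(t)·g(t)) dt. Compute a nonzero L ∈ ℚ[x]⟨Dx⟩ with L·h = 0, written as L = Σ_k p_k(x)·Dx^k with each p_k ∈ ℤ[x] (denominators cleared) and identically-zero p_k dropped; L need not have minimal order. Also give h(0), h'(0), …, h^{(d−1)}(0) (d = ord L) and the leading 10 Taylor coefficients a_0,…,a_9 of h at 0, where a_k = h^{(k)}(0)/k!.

L = 4·Dx + (1 + 8·x + 16·x^2)·Dx^3  (order 3).
h: a_k = 0, 0, -12, 0, 4, -64/5, 568/15, -3968/35, 12172/35, -344192/315, …
ICs: h(0) = 0, h′(0) = 0, h′′(0) = -24.

f: a_k = 0, 12, -24, 64, -192, 3072/5, -2048, 49152/7, -24576, 262144/3, …
g: a_k = -2, -4, 4, -8, 20, -56, 168, -528, 1716, -5720, …
f·g: L₀ = L_f ⊗_s L_g, ord ≤ 2·1.
Integrate: L := L₀·Dx.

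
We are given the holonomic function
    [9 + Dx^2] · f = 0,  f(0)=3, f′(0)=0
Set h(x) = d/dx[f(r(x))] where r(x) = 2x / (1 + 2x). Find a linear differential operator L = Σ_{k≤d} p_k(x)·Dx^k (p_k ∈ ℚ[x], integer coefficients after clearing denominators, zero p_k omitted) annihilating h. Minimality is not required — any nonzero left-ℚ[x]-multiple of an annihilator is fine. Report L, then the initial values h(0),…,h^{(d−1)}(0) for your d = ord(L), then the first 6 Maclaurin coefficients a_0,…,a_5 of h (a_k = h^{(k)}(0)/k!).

f: a_k = 3, 0, -27/2, 0, 81/8, 0, …
h₀=f(r): pull back L_f along r ⇒ L₀.
h₀' ⇒ L via d/dx closure of L₀.
L = (60 + 96·x + 96·x^2) + (12 + 72·x + 144·x^2 + 96·x^3)·Dx + (1 + 8·x + 24·x^2 + 32·x^3 + 16·x^4)·Dx^2  (order 2).
h: a_k = 0, -108, 648, -1944, 2160, 58968/5, …
ICs: h(0) = 0, h′(0) = -108.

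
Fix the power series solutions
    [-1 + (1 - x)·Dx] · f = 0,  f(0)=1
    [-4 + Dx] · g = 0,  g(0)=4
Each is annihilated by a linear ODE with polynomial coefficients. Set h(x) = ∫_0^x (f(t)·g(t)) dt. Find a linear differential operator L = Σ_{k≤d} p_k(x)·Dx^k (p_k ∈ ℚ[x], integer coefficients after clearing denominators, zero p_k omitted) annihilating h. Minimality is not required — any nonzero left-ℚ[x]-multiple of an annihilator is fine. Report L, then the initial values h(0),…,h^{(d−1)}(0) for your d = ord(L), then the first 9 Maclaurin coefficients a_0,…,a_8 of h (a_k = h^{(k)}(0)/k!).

L = (5 - 4·x)·Dx + (-1 + x)·Dx^2  (order 2).
h: a_k = 0, 4, 10, 52/3, 71/3, 412/15, 1286/45, 1748/63, 16319/630, …
ICs: h(0) = 0, h′(0) = 4.

f: a_k = 1, 1, 1, 1, 1, 1, 1, 1, 1, …
g: a_k = 4, 16, 32, 128/3, 128/3, 512/15, 1024/45, 4096/315, 2048/315, …
h₀=f·g: eliminate ⇒ L₀, order ≤ 1·1.
Integrate: L := L₀·Dx.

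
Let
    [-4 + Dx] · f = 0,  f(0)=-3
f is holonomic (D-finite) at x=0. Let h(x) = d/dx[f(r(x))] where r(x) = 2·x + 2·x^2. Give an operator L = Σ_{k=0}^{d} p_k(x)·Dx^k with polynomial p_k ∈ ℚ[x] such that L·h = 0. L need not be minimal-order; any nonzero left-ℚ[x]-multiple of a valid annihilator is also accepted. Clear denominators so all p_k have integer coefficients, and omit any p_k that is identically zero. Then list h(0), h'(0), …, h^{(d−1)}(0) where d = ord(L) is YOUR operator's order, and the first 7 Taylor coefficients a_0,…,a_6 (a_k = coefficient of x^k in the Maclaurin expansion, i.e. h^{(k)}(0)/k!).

f: a_k = -3, -12, -24, -32, -32, -128/5, -256/15, …
L₀ from L_f via x↦r, Dx↦r'^{-1}Dx.
h=h₀': d/dx-closure on L₀ ⇒ L.
L = (10 + 32·x + 32·x^2) + (-1 - 2·x)·Dx  (order 1).
h: a_k = -24, -240, -1344, -5504, -18176, -255488/5, -378880/3, …
ICs: h(0) = -24.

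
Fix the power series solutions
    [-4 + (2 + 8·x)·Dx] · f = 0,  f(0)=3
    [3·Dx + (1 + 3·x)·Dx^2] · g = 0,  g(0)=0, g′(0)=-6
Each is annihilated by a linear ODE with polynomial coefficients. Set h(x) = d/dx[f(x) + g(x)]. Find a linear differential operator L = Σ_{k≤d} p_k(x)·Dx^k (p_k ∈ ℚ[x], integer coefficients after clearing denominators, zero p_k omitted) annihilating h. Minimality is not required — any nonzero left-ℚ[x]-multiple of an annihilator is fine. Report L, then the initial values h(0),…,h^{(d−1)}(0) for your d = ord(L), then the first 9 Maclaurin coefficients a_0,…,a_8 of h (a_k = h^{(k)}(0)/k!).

f: a_k = 3, 6, -6, 12, -30, 84, -252, 792, -2574, …
g: a_k = 0, -6, 9, -18, 81/2, -486/5, 243, -4374/7, 6561/4, …
Sum ⇒ L₀ = lclm(L_f,L_g) in ℚ(x)⟨Dx⟩.
Differentiate: ansatz ord ≤ ord L₀ ⇒ L.
L = 36·x + (6 + 72·x + 180·x^2)·Dx + (1 + 13·x + 54·x^2 + 72·x^3)·Dx^2  (order 2).
h: a_k = 0, 6, -18, 42, -66, -54, 1170, -7470, 37854, …
ICs: h(0) = 0, h′(0) = 6.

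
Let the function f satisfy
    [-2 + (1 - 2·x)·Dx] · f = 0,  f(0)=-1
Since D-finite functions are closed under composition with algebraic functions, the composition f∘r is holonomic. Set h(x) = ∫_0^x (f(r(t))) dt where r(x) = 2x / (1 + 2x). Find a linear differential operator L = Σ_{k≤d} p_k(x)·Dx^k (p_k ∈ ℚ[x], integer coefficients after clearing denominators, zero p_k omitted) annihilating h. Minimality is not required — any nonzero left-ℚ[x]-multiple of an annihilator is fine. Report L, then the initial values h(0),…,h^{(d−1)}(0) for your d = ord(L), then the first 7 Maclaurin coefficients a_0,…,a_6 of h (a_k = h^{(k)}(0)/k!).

L = 4·Dx + (-1 + 4·x^2)·Dx^2  (order 2).
h: a_k = 0, -1, -2, -8/3, -4, -32/5, -32/3, …
ICs: h(0) = 0, h′(0) = -1.

f: a_k = -1, -2, -4, -8, -16, -32, -64, …
Substitute x→r, Dx→(1/r')Dx; clear ⇒ L₀.
h=∫h₀ ⇒ L = L₀·Dx.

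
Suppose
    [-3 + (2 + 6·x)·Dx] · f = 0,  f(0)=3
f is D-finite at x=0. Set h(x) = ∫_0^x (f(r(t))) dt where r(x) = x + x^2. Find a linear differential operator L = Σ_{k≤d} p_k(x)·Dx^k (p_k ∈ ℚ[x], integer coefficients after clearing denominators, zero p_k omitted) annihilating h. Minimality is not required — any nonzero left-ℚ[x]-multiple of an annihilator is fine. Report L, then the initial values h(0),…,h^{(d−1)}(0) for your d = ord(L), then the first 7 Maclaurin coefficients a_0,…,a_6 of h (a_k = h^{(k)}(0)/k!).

f: a_k = 3, 9/2, -27/8, 81/16, -1215/128, 5103/256, -45927/1024, …
Change of var in L_f (x↦r) gives L₀.
h=∫₀ˣh₀: take L = L₀·Dx.
L = (-3 - 6·x)·Dx + (2 + 6·x + 6·x^2)·Dx^2  (order 2).
h: a_k = 0, 3, 9/4, 3/8, -27/64, 297/640, -243/512, …
ICs: h(0) = 0, h′(0) = 3.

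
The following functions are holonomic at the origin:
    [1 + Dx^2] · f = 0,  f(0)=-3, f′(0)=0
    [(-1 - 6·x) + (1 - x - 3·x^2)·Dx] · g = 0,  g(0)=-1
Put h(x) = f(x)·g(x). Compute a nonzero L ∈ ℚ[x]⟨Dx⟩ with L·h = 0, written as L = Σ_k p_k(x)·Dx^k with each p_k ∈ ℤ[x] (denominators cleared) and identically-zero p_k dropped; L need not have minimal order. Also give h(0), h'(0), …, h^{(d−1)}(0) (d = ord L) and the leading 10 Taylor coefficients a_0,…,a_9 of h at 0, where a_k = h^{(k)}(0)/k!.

f: a_k = -3, 0, 3/2, 0, -1/8, 0, 1/240, 0, -1/13440, 0, …
g: a_k = -1, -1, -4, -7, -19, -40, -97, -217, -508, -1159, …
Sym-product of L_f,L_g gives L₀ (≤ ord 2).
L = (5 + x + 3·x^2) + (2 + 12·x)·Dx + (-1 + x + 3·x^2)·Dx^2  (order 2).
h: a_k = 3, 3, 21/2, 39/2, 409/8, 877/8, 63119/240, 142049/240, 18558737/13440, 42422969/13440, …
ICs: h(0) = 3, h′(0) = 3.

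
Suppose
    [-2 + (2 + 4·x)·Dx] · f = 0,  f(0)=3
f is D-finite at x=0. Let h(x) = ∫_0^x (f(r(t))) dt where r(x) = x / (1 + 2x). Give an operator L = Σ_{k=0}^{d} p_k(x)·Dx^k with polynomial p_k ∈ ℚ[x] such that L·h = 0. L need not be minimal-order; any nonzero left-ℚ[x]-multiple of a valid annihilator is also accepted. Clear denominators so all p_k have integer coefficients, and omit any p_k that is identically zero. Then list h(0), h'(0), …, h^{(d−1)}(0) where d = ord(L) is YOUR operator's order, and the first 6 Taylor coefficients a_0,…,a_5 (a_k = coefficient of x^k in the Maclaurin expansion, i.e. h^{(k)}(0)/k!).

f: a_k = 3, 3, -3/2, 3/2, -15/8, 21/8, …
Substitute x→r, Dx→(1/r')Dx; clear ⇒ L₀.
h=∫h₀ ⇒ L = L₀·Dx.
L = -Dx + (1 + 6·x + 8·x^2)·Dx^2  (order 2).
h: a_k = 0, 3, 3/2, -5/2, 39/8, -423/40, …
ICs: h(0) = 0, h′(0) = 3.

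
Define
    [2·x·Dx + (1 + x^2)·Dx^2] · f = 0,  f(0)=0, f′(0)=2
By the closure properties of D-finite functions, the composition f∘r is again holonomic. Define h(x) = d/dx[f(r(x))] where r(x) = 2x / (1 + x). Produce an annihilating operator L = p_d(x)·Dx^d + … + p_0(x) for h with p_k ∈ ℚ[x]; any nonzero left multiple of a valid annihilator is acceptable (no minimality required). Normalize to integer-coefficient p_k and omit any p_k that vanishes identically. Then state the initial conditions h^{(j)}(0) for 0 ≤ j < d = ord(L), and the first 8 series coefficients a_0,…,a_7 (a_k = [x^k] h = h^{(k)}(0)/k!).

L = (2 + 10·x) + (1 + 2·x + 5·x^2)·Dx  (order 1).
h: a_k = 4, -8, -4, 48, -76, -88, 556, -672, …
ICs: h(0) = 4.

f: a_k = 0, 2, 0, -2/3, 0, 2/5, 0, -2/7, …
Change of var in L_f (x↦r) gives L₀.
h₀' ⇒ L via d/dx closure of L₀.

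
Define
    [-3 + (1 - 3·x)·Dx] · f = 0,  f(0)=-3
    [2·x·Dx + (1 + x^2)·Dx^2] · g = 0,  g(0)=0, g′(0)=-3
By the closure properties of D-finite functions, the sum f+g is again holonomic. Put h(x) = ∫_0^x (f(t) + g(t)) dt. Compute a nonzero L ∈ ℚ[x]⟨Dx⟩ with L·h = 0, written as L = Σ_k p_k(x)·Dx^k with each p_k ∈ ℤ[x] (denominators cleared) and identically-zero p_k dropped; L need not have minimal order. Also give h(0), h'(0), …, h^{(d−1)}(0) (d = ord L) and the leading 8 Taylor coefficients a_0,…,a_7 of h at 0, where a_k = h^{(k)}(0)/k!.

L = (-6 + 72·x + 18·x^2)·Dx^2 + (28 - 6·x + 60·x^2 + 18·x^3)·Dx^3 + (-3 + 8·x + 8·x^3 + 3·x^4)·Dx^4  (order 4).
h: a_k = 0, -3, -6, -9, -20, -243/5, -608/5, -2187/7, …
ICs: h(0) = 0, h′(0) = -3, h′′(0) = -12, h′′′(0) = -54.

f: a_k = -3, -9, -27, -81, -243, -729, -2187, -6561, …
g: a_k = 0, -3, 0, 1, 0, -3/5, 0, 3/7, …
Sum ⇒ L₀ = lclm(L_f,L_g) in ℚ(x)⟨Dx⟩.
∫: right-multiply L₀ by Dx.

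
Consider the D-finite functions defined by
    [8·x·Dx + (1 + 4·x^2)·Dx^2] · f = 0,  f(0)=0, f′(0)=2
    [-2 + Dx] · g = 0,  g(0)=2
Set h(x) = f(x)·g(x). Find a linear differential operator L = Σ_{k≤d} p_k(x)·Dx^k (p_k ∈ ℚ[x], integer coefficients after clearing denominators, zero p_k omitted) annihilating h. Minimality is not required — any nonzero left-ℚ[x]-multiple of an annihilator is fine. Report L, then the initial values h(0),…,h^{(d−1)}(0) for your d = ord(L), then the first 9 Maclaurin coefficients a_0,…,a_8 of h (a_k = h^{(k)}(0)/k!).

L = (4 - 16·x + 16·x^2) + (-4 + 8·x - 16·x^2)·Dx + (1 + 4·x^2)·Dx^2  (order 2).
h: a_k = 0, 4, 8, 8/3, -16/3, 24/5, 176/9, -496/35, -3616/63, …
ICs: h(0) = 0, h′(0) = 4.

f: a_k = 0, 2, 0, -8/3, 0, 32/5, 0, -128/7, 0, …
g: a_k = 2, 4, 4, 8/3, 4/3, 8/15, 8/45, 16/315, 4/315, …
Product ⇒ symmetric product L₀, ord ≤ 2.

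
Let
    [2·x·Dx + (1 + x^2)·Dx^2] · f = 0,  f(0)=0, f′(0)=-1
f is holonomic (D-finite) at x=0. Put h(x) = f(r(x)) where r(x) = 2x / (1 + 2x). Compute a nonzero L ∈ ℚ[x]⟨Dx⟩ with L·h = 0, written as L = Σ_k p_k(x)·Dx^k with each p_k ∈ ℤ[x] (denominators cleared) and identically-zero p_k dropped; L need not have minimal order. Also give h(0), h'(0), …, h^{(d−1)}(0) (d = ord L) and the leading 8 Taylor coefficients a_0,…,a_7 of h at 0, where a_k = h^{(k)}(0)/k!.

f: a_k = 0, -1, 0, 1/3, 0, -1/5, 0, 1/7, …
h₀=f(r): pull back L_f along r ⇒ L₀.
L = (4 + 16·x)·Dx + (1 + 4·x + 8·x^2)·Dx^2  (order 2).
h: a_k = 0, -2, 4, -16/3, 0, 128/5, -256/3, 1024/7, …
ICs: h(0) = 0, h′(0) = -2.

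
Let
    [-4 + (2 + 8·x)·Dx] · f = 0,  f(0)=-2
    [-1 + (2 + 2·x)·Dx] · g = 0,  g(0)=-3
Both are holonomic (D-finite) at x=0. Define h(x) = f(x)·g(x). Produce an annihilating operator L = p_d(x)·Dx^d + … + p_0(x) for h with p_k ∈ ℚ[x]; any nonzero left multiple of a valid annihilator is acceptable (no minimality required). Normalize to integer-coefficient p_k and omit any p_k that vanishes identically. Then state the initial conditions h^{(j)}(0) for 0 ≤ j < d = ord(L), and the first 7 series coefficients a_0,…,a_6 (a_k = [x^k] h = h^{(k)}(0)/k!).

L = (-5 - 8·x) + (2 + 10·x + 8·x^2)·Dx  (order 1).
h: a_k = 6, 15, -27/4, 135/8, -2943/64, 17145/128, -210087/512, …
ICs: h(0) = 6.

f: a_k = -2, -4, 4, -8, 20, -56, 168, …
g: a_k = -3, -3/2, 3/8, -3/16, 15/128, -21/256, 63/1024, …
L₀ := L_f ⊗_s L_g (sym. prod.), ord ≤ 1.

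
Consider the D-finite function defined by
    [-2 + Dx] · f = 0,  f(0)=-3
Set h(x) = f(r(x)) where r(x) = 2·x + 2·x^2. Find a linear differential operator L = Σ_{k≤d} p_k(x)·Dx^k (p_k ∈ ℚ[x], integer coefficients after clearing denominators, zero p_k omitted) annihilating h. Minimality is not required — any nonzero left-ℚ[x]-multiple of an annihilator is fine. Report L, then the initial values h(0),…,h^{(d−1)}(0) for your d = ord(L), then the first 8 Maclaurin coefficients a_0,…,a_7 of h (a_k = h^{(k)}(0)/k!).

L = (-4 - 8·x) + Dx  (order 1).
h: a_k = -3, -12, -36, -80, -152, -1248/5, -5536/15, -52096/105, …
ICs: h(0) = -3.

f: a_k = -3, -6, -6, -4, -2, -4/5, -4/15, -8/105, …
f∘r: x↦r, Dx↦Dx/r' in L_f ⇒ L₀.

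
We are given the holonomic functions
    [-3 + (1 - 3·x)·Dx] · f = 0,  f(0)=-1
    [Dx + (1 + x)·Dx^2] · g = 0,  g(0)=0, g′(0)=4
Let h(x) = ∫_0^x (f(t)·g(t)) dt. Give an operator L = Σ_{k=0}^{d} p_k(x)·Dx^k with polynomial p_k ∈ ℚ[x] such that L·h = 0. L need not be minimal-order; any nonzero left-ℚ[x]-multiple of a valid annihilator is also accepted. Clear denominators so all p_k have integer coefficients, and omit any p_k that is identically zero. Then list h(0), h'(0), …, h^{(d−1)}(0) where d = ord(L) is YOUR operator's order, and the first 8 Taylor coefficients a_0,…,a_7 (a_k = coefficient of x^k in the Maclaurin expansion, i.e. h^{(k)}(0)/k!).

f: a_k = -1, -3, -9, -27, -81, -243, -729, -2187, …
g: a_k = 0, 4, -2, 4/3, -1, 4/5, -2/3, 4/7, …
Sym-product of L_f,L_g gives L₀ (≤ ord 2).
h=∫₀ˣh₀: take L = L₀·Dx.
L = 3·Dx + (5 + 9·x)·Dx^2 + (-1 + 2·x + 3·x^2)·Dx^3  (order 3).
h: a_k = 0, 0, -2, -10/3, -47/6, -93/5, -1399/30, -12581/105, …
ICs: h(0) = 0, h′(0) = 0, h′′(0) = -4.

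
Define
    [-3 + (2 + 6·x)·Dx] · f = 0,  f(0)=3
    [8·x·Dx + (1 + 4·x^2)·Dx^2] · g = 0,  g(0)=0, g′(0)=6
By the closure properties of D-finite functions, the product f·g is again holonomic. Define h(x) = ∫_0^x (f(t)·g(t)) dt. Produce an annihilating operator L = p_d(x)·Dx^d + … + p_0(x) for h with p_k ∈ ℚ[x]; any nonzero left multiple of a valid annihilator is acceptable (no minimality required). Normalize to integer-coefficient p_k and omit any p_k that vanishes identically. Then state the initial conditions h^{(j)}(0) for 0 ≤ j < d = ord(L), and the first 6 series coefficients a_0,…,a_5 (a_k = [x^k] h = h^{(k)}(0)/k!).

f: a_k = 3, 9/2, -27/8, 81/16, -1215/128, 5103/256, …
g: a_k = 0, 6, 0, -8, 0, 96/5, …
f·g: L₀ = L_f ⊗_s L_g, ord ≤ 1·2.
h=∫₀ˣh₀: take L = L₀·Dx.
L = (27 - 48·x - 36·x^2)·Dx + (-12 - 4·x + 144·x^2 + 144·x^3)·Dx^2 + (4 + 24·x + 52·x^2 + 96·x^3 + 144·x^4)·Dx^3  (order 3).
h: a_k = 0, 0, 9, 9, -177/16, -9/8, …
ICs: h(0) = 0, h′(0) = 0, h′′(0) = 18.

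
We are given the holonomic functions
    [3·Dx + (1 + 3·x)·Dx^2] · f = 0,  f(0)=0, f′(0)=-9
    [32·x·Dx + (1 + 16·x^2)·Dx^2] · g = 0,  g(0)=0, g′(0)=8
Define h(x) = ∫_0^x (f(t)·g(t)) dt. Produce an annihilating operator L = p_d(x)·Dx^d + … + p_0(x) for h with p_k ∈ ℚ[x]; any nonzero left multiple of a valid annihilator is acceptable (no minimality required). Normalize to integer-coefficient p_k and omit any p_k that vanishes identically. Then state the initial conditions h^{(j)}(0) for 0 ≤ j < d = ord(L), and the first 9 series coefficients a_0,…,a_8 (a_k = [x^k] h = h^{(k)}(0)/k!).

L = (15744 + 89280·x + 811008·x^2 + 5299200·x^3 + 13271040·x^4 + 17252352·x^5 + 21233664·x^7)·Dx^2 + (4258 + 91200·x + 775488·x^2 + 4635648·x^3 + 18247680·x^4 + 41140224·x^5 + 46448640·x^6 + 21233664·x^7 + 74317824·x^8)·Dx^3 + (492 + 12548·x + 131328·x^2 + 747968·x^3 + 3219456·x^4 + 10146816·x^5 + 21233664·x^6 + 24920064·x^7 + 21233664·x^8 + 42467328·x^9)·Dx^4 + (73 + 822·x + 6161·x^2 + 34944·x^3 + 151168·x^4 + 500736·x^5 + 1322496·x^6 + 2654208·x^7 + 3244032·x^8 + 3538944·x^9 + 5308416·x^10)·Dx^5  (order 5).
h: a_k = 0, 0, 0, -24, 27, 168/5, -15, -18504/35, 7317/10, …
ICs: h(0) = 0, h′(0) = 0, h′′(0) = 0, h′′′(0) = -144, h′′′′(0) = 648.

f: a_k = 0, -9, 27/2, -27, 243/4, -729/5, 729/2, -6561/7, 19683/8, …
g: a_k = 0, 8, 0, -128/3, 0, 2048/5, 0, -32768/7, 0, …
h₀=f·g: eliminate ⇒ L₀, order ≤ 2·2.
h=∫₀ˣh₀: take L = L₀·Dx.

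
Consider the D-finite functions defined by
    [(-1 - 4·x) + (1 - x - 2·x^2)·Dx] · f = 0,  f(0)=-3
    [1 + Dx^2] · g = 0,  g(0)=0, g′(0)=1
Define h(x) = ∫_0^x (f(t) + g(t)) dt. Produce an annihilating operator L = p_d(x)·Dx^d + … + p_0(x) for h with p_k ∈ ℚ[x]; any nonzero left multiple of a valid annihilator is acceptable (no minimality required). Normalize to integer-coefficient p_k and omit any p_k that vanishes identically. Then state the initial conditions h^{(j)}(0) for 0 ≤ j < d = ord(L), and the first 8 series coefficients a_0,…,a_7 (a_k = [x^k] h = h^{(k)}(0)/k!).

f: a_k = -3, -3, -9, -15, -33, -63, -129, -255, …
g: a_k = 0, 1, 0, -1/6, 0, 1/120, 0, -1/5040, …
Weyl lclm of L_f,L_g ⇒ L₀ (ord ≤ 3).
h=∫₀ˣh₀: take L = L₀·Dx.
L = (31 + 146·x + 133·x^2 + 184·x^3 + 20·x^4 + 16·x^5)·Dx + (-7 - 3·x + 3·x^2 + 37·x^3 + 42·x^4 + 12·x^5 + 8·x^6)·Dx^2 + (31 + 146·x + 133·x^2 + 184·x^3 + 20·x^4 + 16·x^5)·Dx^3 + (-7 - 3·x + 3·x^2 + 37·x^3 + 42·x^4 + 12·x^5 + 8·x^6)·Dx^4  (order 4).
h: a_k = 0, -3, -1, -3, -91/24, -33/5, -7559/720, -129/7, …
ICs: h(0) = 0, h′(0) = -3, h′′(0) = -2, h′′′(0) = -18.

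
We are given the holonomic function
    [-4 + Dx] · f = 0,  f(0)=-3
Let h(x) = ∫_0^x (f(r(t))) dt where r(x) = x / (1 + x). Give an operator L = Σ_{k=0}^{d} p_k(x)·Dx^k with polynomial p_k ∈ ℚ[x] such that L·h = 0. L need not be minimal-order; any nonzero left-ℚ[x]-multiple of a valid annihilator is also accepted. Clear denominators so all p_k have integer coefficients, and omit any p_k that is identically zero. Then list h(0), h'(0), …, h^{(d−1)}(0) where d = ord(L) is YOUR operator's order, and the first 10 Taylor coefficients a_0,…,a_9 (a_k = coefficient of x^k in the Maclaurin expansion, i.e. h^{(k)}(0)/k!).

L = -4·Dx + (1 + 2·x + x^2)·Dx^2  (order 2).
h: a_k = 0, -3, -6, -4, 1, 4/5, -14/15, 44/105, 17/210, -316/945, …
ICs: h(0) = 0, h′(0) = -3.

f: a_k = -3, -12, -24, -32, -32, -128/5, -256/15, -1024/105, -512/105, -2048/945, …
Substitute x→r, Dx→(1/r')Dx; clear ⇒ L₀.
h=∫h₀ ⇒ L = L₀·Dx.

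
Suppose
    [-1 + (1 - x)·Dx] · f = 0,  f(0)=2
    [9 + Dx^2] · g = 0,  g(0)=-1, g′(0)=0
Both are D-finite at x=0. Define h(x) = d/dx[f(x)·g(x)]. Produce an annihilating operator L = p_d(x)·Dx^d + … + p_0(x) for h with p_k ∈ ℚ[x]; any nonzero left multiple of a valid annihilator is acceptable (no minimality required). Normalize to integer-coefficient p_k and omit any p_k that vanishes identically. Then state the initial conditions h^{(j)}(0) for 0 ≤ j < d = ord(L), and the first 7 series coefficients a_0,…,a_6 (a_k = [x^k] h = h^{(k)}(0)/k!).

f: a_k = 2, 2, 2, 2, 2, 2, 2, …
g: a_k = -1, 0, 9/2, 0, -27/8, 0, 81/80, …
L₀ := L_f ⊗_s L_g (sym. prod.), ord ≤ 2.
Differentiate: ansatz ord ≤ ord L₀ ⇒ L.
L = (7 - 18·x + 9·x^2) + (-2 + 2·x)·Dx + (1 - 2·x + x^2)·Dx^2  (order 2).
h: a_k = -2, 14, 21, 1, 5/4, 273/20, 637/40, …
ICs: h(0) = -2, h′(0) = 14.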